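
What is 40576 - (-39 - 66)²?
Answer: 29551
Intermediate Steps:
40576 - (-39 - 66)² = 40576 - 1*(-105)² = 40576 - 1*11025 = 40576 - 11025 = 29551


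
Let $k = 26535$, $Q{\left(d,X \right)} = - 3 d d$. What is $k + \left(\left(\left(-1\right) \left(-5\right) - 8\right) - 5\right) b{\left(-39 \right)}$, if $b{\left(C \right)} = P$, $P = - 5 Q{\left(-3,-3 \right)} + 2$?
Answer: $25439$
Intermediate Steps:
$Q{\left(d,X \right)} = - 3 d^{2}$
$P = 137$ ($P = - 5 \left(- 3 \left(-3\right)^{2}\right) + 2 = - 5 \left(\left(-3\right) 9\right) + 2 = \left(-5\right) \left(-27\right) + 2 = 135 + 2 = 137$)
$b{\left(C \right)} = 137$
$k + \left(\left(\left(-1\right) \left(-5\right) - 8\right) - 5\right) b{\left(-39 \right)} = 26535 + \left(\left(\left(-1\right) \left(-5\right) - 8\right) - 5\right) 137 = 26535 + \left(\left(5 - 8\right) - 5\right) 137 = 26535 + \left(-3 - 5\right) 137 = 26535 - 1096 = 25439$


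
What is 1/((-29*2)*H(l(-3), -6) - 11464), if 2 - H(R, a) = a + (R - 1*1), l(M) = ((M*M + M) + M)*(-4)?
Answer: -1/12682 ≈ -7.8852e-5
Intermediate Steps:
l(M) = -8*M - 4*M**2 (l(M) = ((M**2 + M) + M)*(-4) = ((M + M**2) + M)*(-4) = (M**2 + 2*M)*(-4) = -8*M - 4*M**2)
H(R, a) = 3 - R - a (H(R, a) = 2 - (a + (R - 1*1)) = 2 - (a + (R - 1)) = 2 - (a + (-1 + R)) = 2 - (-1 + R + a) = 2 + (1 - R - a) = 3 - R - a)
1/((-29*2)*H(l(-3), -6) - 11464) = 1/((-29*2)*(3 - (-4)*(-3)*(2 - 3) - 1*(-6)) - 11464) = 1/(-58*(3 - (-4)*(-3)*(-1) + 6) - 11464) = 1/(-58*(3 - 1*(-12) + 6) - 11464) = 1/(-58*(3 + 12 + 6) - 11464) = 1/(-58*21 - 11464) = 1/(-1218 - 11464) = 1/(-12682) = -1/12682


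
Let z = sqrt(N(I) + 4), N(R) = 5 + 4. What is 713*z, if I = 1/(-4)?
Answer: 713*sqrt(13) ≈ 2570.8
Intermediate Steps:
I = -1/4 ≈ -0.25000
N(R) = 9
z = sqrt(13) (z = sqrt(9 + 4) = sqrt(13) ≈ 3.6056)
713*z = 713*sqrt(13)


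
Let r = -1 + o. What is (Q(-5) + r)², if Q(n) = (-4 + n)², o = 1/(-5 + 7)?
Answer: 25921/4 ≈ 6480.3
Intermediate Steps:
o = ½ (o = 1/2 = ½ ≈ 0.50000)
r = -½ (r = -1 + ½ = -½ ≈ -0.50000)
(Q(-5) + r)² = ((-4 - 5)² - ½)² = ((-9)² - ½)² = (81 - ½)² = (161/2)² = 25921/4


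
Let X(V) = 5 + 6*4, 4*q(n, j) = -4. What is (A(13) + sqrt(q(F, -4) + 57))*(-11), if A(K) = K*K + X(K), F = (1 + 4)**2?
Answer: -2178 - 22*sqrt(14) ≈ -2260.3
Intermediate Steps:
F = 25 (F = 5**2 = 25)
q(n, j) = -1 (q(n, j) = (1/4)*(-4) = -1)
X(V) = 29 (X(V) = 5 + 24 = 29)
A(K) = 29 + K**2 (A(K) = K*K + 29 = K**2 + 29 = 29 + K**2)
(A(13) + sqrt(q(F, -4) + 57))*(-11) = ((29 + 13**2) + sqrt(-1 + 57))*(-11) = ((29 + 169) + sqrt(56))*(-11) = (198 + 2*sqrt(14))*(-11) = -2178 - 22*sqrt(14)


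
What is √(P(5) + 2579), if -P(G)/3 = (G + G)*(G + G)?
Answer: √2279 ≈ 47.739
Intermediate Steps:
P(G) = -12*G² (P(G) = -3*(G + G)*(G + G) = -3*2*G*2*G = -12*G²)
√(P(5) + 2579) = √(-12*5² + 2579) = √(-12*25 + 2579) = √(-300 + 2579) = √2279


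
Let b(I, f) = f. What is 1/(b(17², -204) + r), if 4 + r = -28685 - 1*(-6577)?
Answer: -1/22316 ≈ -4.4811e-5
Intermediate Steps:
r = -22112 (r = -4 + (-28685 - 1*(-6577)) = -4 + (-28685 + 6577) = -4 - 22108 = -22112)
1/(b(17², -204) + r) = 1/(-204 - 22112) = 1/(-22316) = -1/22316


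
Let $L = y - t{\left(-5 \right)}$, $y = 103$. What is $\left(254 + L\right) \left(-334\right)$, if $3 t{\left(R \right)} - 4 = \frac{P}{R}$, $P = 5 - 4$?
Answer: $- \frac{1782224}{15} \approx -1.1881 \cdot 10^{5}$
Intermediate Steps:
$P = 1$ ($P = 5 - 4 = 1$)
$t{\left(R \right)} = \frac{4}{3} + \frac{1}{3 R}$ ($t{\left(R \right)} = \frac{4}{3} + \frac{1 \frac{1}{R}}{3} = \frac{4}{3} + \frac{1}{3 R}$)
$L = \frac{1526}{15}$ ($L = 103 - \frac{1 + 4 \left(-5\right)}{3 \left(-5\right)} = 103 - \frac{1}{3} \left(- \frac{1}{5}\right) \left(1 - 20\right) = 103 - \frac{1}{3} \left(- \frac{1}{5}\right) \left(-19\right) = 103 - \frac{19}{15} = \frac{1526}{15} \approx 101.73$)
$\left(254 + L\right) \left(-334\right) = \left(254 + \frac{1526}{15}\right) \left(-334\right) = \frac{5336}{15} \left(-334\right) = - \frac{1782224}{15}$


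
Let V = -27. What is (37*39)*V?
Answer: -38961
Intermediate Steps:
(37*39)*V = (37*39)*(-27) = 1443*(-27) = -38961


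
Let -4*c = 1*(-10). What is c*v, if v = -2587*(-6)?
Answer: 38805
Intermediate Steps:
c = 5/2 (c = -(-10)/4 = -¼*(-10) = 5/2 ≈ 2.5000)
v = 15522
c*v = (5/2)*15522 = 38805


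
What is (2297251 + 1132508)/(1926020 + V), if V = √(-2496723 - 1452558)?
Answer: 6605784429180/3709556989681 - 10289277*I*√438809/3709556989681 ≈ 1.7807 - 0.0018374*I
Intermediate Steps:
V = 3*I*√438809 (V = √(-3949281) = 3*I*√438809 ≈ 1987.3*I)
(2297251 + 1132508)/(1926020 + V) = (2297251 + 1132508)/(1926020 + 3*I*√438809) = 3429759/(1926020 + 3*I*√438809)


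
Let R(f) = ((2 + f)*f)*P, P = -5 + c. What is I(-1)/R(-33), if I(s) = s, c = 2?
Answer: 1/3069 ≈ 0.00032584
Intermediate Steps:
P = -3 (P = -5 + 2 = -3)
R(f) = -3*f*(2 + f) (R(f) = ((2 + f)*f)*(-3) = (f*(2 + f))*(-3) = -3*f*(2 + f))
I(-1)/R(-33) = -1/((-3*(-33)*(2 - 33))) = -1/((-3*(-33)*(-31))) = -1/(-3069) = -1*(-1/3069) = 1/3069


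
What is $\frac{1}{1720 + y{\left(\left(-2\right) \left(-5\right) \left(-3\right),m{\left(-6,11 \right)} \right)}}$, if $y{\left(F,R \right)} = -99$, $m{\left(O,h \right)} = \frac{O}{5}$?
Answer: $\frac{1}{1621} \approx 0.0006169$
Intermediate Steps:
$m{\left(O,h \right)} = \frac{O}{5}$ ($m{\left(O,h \right)} = O \frac{1}{5} = \frac{O}{5}$)
$\frac{1}{1720 + y{\left(\left(-2\right) \left(-5\right) \left(-3\right),m{\left(-6,11 \right)} \right)}} = \frac{1}{1720 - 99} = \frac{1}{1621}$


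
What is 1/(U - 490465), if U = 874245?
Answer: 1/383780 ≈ 2.6057e-6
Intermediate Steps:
1/(U - 490465) = 1/(874245 - 490465) = 1/383780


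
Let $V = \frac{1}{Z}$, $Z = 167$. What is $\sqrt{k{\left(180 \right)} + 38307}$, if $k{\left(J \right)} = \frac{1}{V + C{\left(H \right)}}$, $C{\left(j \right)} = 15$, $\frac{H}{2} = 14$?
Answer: $\frac{\sqrt{240569757554}}{2506} \approx 195.72$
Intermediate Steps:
$H = 28$ ($H = 2 \cdot 14 = 28$)
$V = \frac{1}{167} \approx 0.005988$
$k{\left(J \right)} = \frac{167}{2506}$ ($k{\left(J \right)} = \frac{1}{\frac{1}{167} + 15} = \frac{1}{\frac{2506}{167}} = \frac{167}{2506}$)
$\sqrt{k{\left(180 \right)} + 38307} = \sqrt{\frac{167}{2506} + 38307} = \sqrt{\frac{95997509}{2506}} = \frac{\sqrt{240569757554}}{2506}$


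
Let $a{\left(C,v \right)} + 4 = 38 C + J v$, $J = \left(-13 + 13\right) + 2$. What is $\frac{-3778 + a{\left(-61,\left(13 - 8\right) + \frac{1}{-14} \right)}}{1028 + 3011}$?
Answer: $- \frac{42631}{28273} \approx -1.5078$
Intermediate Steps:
$J = 2$ ($J = 0 + 2 = 2$)
$a{\left(C,v \right)} = -4 + 2 v + 38 C$ ($a{\left(C,v \right)} = -4 + \left(38 C + 2 v\right) = -4 + \left(2 v + 38 C\right) = -4 + 2 v + 38 C$)
$\frac{-3778 + a{\left(-61,\left(13 - 8\right) + \frac{1}{-14} \right)}}{1028 + 3011} = \frac{-3778 + \left(-4 + 2 \left(\left(13 - 8\right) + \frac{1}{-14}\right) + 38 \left(-61\right)\right)}{1028 + 3011} = \frac{-3778 - \left(2322 - 2 \left(5 - \frac{1}{14}\right)\right)}{4039} = \left(-3778 - \frac{16185}{7}\right) \frac{1}{4039} = \left(- \frac{42631}{7}\right) \frac{1}{4039} = - \frac{42631}{28273}$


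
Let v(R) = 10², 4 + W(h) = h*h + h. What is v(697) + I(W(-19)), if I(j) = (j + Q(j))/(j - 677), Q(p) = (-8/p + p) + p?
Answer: 5557738/57291 ≈ 97.009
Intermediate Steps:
Q(p) = -8/p + 2*p (Q(p) = (p - 8/p) + p = -8/p + 2*p)
W(h) = -4 + h + h² (W(h) = -4 + (h*h + h) = -4 + (h² + h) = -4 + (h + h²) = -4 + h + h²)
I(j) = (-8/j + 3*j)/(-677 + j) (I(j) = (j + (-8/j + 2*j))/(j - 677) = (-8/j + 3*j)/(-677 + j))
v(R) = 100
v(697) + I(W(-19)) = 100 + (-8 + 3*(-4 - 19 + (-19)²)²)/((-4 - 19 + (-19)²)*(-677 + (-4 - 19 + (-19)²))) = 100 + (-8 + 3*(-4 - 19 + 361)²)/((-4 - 19 + 361)*(-677 + (-4 - 19 + 361))) = 100 + (-8 + 3*338²)/(338*(-677 + 338)) = 100 + (1/338)*(-8 + 3*114244)/(-339) = 100 + (1/338)*(-1/339)*(-8 + 342732) = 100 + (1/338)*(-1/339)*342724 = 100 - 171362/57291 = 5557738/57291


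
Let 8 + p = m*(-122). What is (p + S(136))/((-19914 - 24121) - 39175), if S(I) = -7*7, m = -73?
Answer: -8849/83210 ≈ -0.10635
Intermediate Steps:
S(I) = -49
p = 8898 (p = -8 - 73*(-122) = -8 + 8906 = 8898)
(p + S(136))/((-19914 - 24121) - 39175) = (8898 - 49)/((-19914 - 24121) - 39175) = 8849/(-44035 - 39175) = 8849/(-83210) = 8849*(-1/83210) = -8849/83210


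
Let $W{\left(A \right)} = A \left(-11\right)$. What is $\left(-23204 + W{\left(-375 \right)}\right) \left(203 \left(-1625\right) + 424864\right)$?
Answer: $-1812295131$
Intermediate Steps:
$W{\left(A \right)} = - 11 A$
$\left(-23204 + W{\left(-375 \right)}\right) \left(203 \left(-1625\right) + 424864\right) = \left(-23204 - -4125\right) \left(203 \left(-1625\right) + 424864\right) = \left(-23204 + 4125\right) \left(-329875 + 424864\right) = \left(-19079\right) 94989 = -1812295131$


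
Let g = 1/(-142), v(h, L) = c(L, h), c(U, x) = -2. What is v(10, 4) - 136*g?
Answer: -74/71 ≈ -1.0423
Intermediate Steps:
v(h, L) = -2
g = -1/142 ≈ -0.0070423
v(10, 4) - 136*g = -2 - 136*(-1/142) = -2 + 68/71 = -74/71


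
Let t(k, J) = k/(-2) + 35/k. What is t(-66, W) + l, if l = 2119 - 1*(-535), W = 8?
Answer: 177307/66 ≈ 2686.5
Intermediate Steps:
t(k, J) = 35/k - k/2 (t(k, J) = k*(-1/2) + 35/k = -k/2 + 35/k = 35/k - k/2)
l = 2654 (l = 2119 + 535 = 2654)
t(-66, W) + l = (35/(-66) - 1/2*(-66)) + 2654 = (35*(-1/66) + 33) + 2654 = (-35/66 + 33) + 2654 = 2143/66 + 2654 = 177307/66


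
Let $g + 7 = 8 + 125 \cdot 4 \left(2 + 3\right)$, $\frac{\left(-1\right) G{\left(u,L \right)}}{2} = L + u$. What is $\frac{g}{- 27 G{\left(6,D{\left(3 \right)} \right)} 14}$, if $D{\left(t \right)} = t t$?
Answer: $\frac{2501}{11340} \approx 0.22055$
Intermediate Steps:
$D{\left(t \right)} = t^{2}$
$G{\left(u,L \right)} = - 2 L - 2 u$ ($G{\left(u,L \right)} = - 2 \left(L + u\right) = - 2 L - 2 u$)
$g = 2501$ ($g = -7 + \left(8 + 125 \cdot 4 \left(2 + 3\right)\right) = -7 + \left(8 + 125 \cdot 4 \cdot 5\right) = -7 + \left(8 + 125 \cdot 20\right) = -7 + \left(8 + 2500\right) = -7 + 2508 = 2501$)
$\frac{g}{- 27 G{\left(6,D{\left(3 \right)} \right)} 14} = \frac{2501}{- 27 \left(- 2 \cdot 3^{2} - 12\right) 14} = \frac{2501}{- 27 \left(\left(-2\right) 9 - 12\right) 14} = \frac{2501}{- 27 \left(-18 - 12\right) 14} = \frac{2501}{\left(-27\right) \left(-30\right) 14} = \frac{2501}{810 \cdot 14} = \frac{2501}{11340}$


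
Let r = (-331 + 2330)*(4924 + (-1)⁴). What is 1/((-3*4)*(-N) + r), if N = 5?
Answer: 1/9845135 ≈ 1.0157e-7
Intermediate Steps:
r = 9845075 (r = 1999*(4924 + 1) = 1999*4925 = 9845075)
1/((-3*4)*(-N) + r) = 1/((-3*4)*(-1*5) + 9845075) = 1/(-12*(-5) + 9845075) = 1/(60 + 9845075) = 1/9845135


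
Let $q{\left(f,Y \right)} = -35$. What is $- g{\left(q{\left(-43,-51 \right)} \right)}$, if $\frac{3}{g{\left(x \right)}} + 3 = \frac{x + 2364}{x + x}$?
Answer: $\frac{210}{2539} \approx 0.08271$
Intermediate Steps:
$g{\left(x \right)} = \frac{3}{-3 + \frac{2364 + x}{2 x}}$ ($g{\left(x \right)} = \frac{3}{-3 + \frac{x + 2364}{x + x}} = \frac{3}{-3 + \frac{2364 + x}{2 x}}$)
$- g{\left(q{\left(-43,-51 \right)} \right)} = - \frac{\left(-6\right) \left(-35\right)}{-2364 + 5 \left(-35\right)} = - \frac{\left(-6\right) \left(-35\right)}{-2364 - 175} = - \frac{\left(-6\right) \left(-35\right)}{-2539} = - \frac{\left(-6\right) \left(-35\right) \left(-1\right)}{2539} = \left(-1\right) \left(- \frac{210}{2539}\right) = \frac{210}{2539}$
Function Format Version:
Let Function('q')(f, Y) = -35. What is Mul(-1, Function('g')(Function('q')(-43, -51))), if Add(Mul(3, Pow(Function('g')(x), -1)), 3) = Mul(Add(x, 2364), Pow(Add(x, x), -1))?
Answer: Rational(210, 2539) ≈ 0.082710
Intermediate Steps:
Function('g')(x) = Mul(3, Pow(Add(-3, Mul(Rational(1, 2), Pow(x, -1), Add(2364, x))), -1)) (Function('g')(x) = Mul(3, Pow(Add(-3, Mul(Add(x, 2364), Pow(Add(x, x), -1))), -1)) = Mul(3, Pow(Add(-3, Mul(Add(2364, x), Pow(Mul(2, x), -1))), -1)) = Mul(3, Pow(Add(-3, Mul(Add(2364, x), Mul(Rational(1, 2), Pow(x, -1)))), -1)) = Mul(3, Pow(Add(-3, Mul(Rational(1, 2), Pow(x, -1), Add(2364, x))), -1)))
Mul(-1, Function('g')(Function('q')(-43, -51))) = Mul(-1, Mul(-6, -35, Pow(Add(-2364, Mul(5, -35)), -1))) = Mul(-1, Mul(-6, -35, Pow(Add(-2364, -175), -1))) = Mul(-1, Mul(-6, -35, Pow(-2539, -1))) = Mul(-1, Mul(-6, -35, Rational(-1, 2539))) = Mul(-1, Rational(-210, 2539)) = Rational(210, 2539)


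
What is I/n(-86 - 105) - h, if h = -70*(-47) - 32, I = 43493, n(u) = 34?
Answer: -67279/34 ≈ -1978.8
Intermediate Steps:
h = 3258 (h = 3290 - 32 = 3258)
I/n(-86 - 105) - h = 43493/34 - 1*3258 = 43493*(1/34) - 3258 = 43493/34 - 3258 = -67279/34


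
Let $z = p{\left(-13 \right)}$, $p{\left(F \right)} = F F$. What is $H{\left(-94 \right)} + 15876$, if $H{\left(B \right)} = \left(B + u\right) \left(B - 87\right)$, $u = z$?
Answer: $2301$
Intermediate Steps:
$p{\left(F \right)} = F^{2}$
$z = 169$ ($z = \left(-13\right)^{2} = 169$)
$u = 169$
$H{\left(B \right)} = \left(-87 + B\right) \left(169 + B\right)$ ($H{\left(B \right)} = \left(B + 169\right) \left(B - 87\right) = \left(169 + B\right) \left(-87 + B\right) = \left(-87 + B\right) \left(169 + B\right)$)
$H{\left(-94 \right)} + 15876 = \left(-14703 + \left(-94\right)^{2} + 82 \left(-94\right)\right) + 15876 = \left(-14703 + 8836 - 7708\right) + 15876 = -13575 + 15876 = 2301$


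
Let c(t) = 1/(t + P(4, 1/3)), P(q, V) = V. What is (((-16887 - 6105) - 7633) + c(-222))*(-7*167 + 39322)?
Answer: -777009805084/665 ≈ -1.1684e+9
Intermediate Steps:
c(t) = 1/(1/3 + t) (c(t) = 1/(t + 1/3) = 1/(1/3 + t))
(((-16887 - 6105) - 7633) + c(-222))*(-7*167 + 39322) = (((-16887 - 6105) - 7633) + 3/(1 + 3*(-222)))*(-7*167 + 39322) = ((-22992 - 7633) + 3/(1 - 666))*(-1169 + 39322) = (-30625 + 3/(-665))*38153 = (-30625 + 3*(-1/665))*38153 = (-30625 - 3/665)*38153 = -20365628/665*38153 = -777009805084/665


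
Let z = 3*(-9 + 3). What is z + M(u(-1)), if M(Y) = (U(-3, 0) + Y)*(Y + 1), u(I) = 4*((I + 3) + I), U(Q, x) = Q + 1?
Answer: -8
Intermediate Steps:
U(Q, x) = 1 + Q
u(I) = 12 + 8*I (u(I) = 4*((3 + I) + I) = 4*(3 + 2*I) = 12 + 8*I)
M(Y) = (1 + Y)*(-2 + Y) (M(Y) = ((1 - 3) + Y)*(Y + 1) = (-2 + Y)*(1 + Y) = (1 + Y)*(-2 + Y))
z = -18 (z = 3*(-6) = -18)
z + M(u(-1)) = -18 + (-2 + (12 + 8*(-1))**2 - (12 + 8*(-1))) = -18 + (-2 + (12 - 8)**2 - (12 - 8)) = -18 + (-2 + 4**2 - 1*4) = -18 + (-2 + 16 - 4) = -18 + 10 = -8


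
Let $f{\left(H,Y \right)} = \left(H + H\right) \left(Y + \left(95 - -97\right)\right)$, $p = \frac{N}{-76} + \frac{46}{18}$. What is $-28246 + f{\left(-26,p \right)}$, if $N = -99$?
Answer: $- \frac{6571637}{171} \approx -38431.0$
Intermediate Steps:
$p = \frac{2639}{684}$ ($p = - \frac{99}{-76} + \frac{46}{18} = \left(-99\right) \left(- \frac{1}{76}\right) + 46 \cdot \frac{1}{18} = \frac{99}{76} + \frac{23}{9} = \frac{2639}{684} \approx 3.8582$)
$f{\left(H,Y \right)} = 2 H \left(192 + Y\right)$ ($f{\left(H,Y \right)} = 2 H \left(Y + \left(95 + 97\right)\right) = 2 H \left(Y + 192\right) = 2 H \left(192 + Y\right)$)
$-28246 + f{\left(-26,p \right)} = -28246 + 2 \left(-26\right) \left(192 + \frac{2639}{684}\right) = -28246 + 2 \left(-26\right) \frac{133967}{684} = -28246 - \frac{1741571}{171} = - \frac{6571637}{171}$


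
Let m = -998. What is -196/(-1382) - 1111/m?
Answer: 865505/689618 ≈ 1.2551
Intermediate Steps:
-196/(-1382) - 1111/m = -196/(-1382) - 1111/(-998) = -196*(-1/1382) - 1111*(-1/998) = 98/691 + 1111/998 = 865505/689618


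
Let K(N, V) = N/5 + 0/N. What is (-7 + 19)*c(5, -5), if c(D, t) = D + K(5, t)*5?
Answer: 120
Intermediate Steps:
K(N, V) = N/5 (K(N, V) = N*(⅕) + 0 = N/5 + 0 = N/5)
c(D, t) = 5 + D (c(D, t) = D + ((⅕)*5)*5 = D + 1*5 = D + 5 = 5 + D)
(-7 + 19)*c(5, -5) = (-7 + 19)*(5 + 5) = 12*10 = 120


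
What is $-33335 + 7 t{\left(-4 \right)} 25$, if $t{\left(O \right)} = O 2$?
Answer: $-34735$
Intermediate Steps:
$t{\left(O \right)} = 2 O$
$-33335 + 7 t{\left(-4 \right)} 25 = -33335 + 7 \cdot 2 \left(-4\right) 25 = -33335 + 7 \left(\left(-8\right) 25\right) = -33335 + 7 \left(-200\right) = -33335 - 1400 = -34735$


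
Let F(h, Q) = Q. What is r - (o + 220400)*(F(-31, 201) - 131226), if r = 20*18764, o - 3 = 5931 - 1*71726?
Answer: 20257888480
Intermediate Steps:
o = -65792 (o = 3 + (5931 - 1*71726) = 3 + (5931 - 71726) = 3 - 65795 = -65792)
r = 375280
r - (o + 220400)*(F(-31, 201) - 131226) = 375280 - (-65792 + 220400)*(201 - 131226) = 375280 - 154608*(-131025) = 375280 - 1*(-20257513200) = 375280 + 20257513200 = 20257888480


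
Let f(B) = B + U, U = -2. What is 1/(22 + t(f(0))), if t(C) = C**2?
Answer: 1/26 ≈ 0.038462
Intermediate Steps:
f(B) = -2 + B (f(B) = B - 2 = -2 + B)
1/(22 + t(f(0))) = 1/(22 + (-2 + 0)**2) = 1/(22 + (-2)**2) = 1/(22 + 4) = 1/26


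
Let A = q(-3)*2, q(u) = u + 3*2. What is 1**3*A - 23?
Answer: -17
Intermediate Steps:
q(u) = 6 + u (q(u) = u + 6 = 6 + u)
A = 6 (A = (6 - 3)*2 = 3*2 = 6)
1**3*A - 23 = 1**3*6 - 23 = 1*6 - 23 = 6 - 23 = -17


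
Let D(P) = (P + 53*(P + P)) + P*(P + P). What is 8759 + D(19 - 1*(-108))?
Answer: 54606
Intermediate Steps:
D(P) = 2*P² + 107*P (D(P) = (P + 53*(2*P)) + P*(2*P) = (P + 106*P) + 2*P² = 107*P + 2*P² = 2*P² + 107*P)
8759 + D(19 - 1*(-108)) = 8759 + (19 - 1*(-108))*(107 + 2*(19 - 1*(-108))) = 8759 + (19 + 108)*(107 + 2*(19 + 108)) = 8759 + 127*(107 + 2*127) = 8759 + 127*(107 + 254) = 8759 + 127*361 = 8759 + 45847 = 54606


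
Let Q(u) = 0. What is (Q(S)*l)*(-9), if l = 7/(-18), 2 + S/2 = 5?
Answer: 0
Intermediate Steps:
S = 6 (S = -4 + 2*5 = -4 + 10 = 6)
l = -7/18 (l = 7*(-1/18) = -7/18 ≈ -0.38889)
(Q(S)*l)*(-9) = (0*(-7/18))*(-9) = 0*(-9) = 0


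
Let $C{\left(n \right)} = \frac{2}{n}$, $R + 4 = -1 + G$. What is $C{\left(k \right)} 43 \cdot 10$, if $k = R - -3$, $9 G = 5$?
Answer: $- \frac{7740}{13} \approx -595.38$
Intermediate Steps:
$G = \frac{5}{9}$ ($G = \frac{1}{9} \cdot 5 = \frac{5}{9} \approx 0.55556$)
$R = - \frac{40}{9}$ ($R = -4 + \left(-1 + \frac{5}{9}\right) = -4 - \frac{4}{9} = - \frac{40}{9} \approx -4.4444$)
$k = - \frac{13}{9}$ ($k = - \frac{40}{9} - -3 = - \frac{40}{9} + 3 = - \frac{13}{9} \approx -1.4444$)
$C{\left(k \right)} 43 \cdot 10 = \frac{2}{- \frac{13}{9}} \cdot 43 \cdot 10 = 2 \left(- \frac{9}{13}\right) 43 \cdot 10 = \left(- \frac{18}{13}\right) 43 \cdot 10 = \left(- \frac{774}{13}\right) 10 = - \frac{7740}{13}$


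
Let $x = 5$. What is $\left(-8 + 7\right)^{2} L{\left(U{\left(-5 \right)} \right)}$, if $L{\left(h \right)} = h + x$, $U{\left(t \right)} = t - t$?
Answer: $5$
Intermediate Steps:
$U{\left(t \right)} = 0$
$L{\left(h \right)} = 5 + h$ ($L{\left(h \right)} = h + 5 = 5 + h$)
$\left(-8 + 7\right)^{2} L{\left(U{\left(-5 \right)} \right)} = \left(-8 + 7\right)^{2} \left(5 + 0\right) = \left(-1\right)^{2} \cdot 5 = 1 \cdot 5 = 5$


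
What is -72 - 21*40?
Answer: -912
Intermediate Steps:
-72 - 21*40 = -72 - 840 = -912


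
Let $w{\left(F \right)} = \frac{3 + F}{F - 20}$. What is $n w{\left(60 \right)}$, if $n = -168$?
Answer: $- \frac{1323}{5} \approx -264.6$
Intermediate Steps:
$w{\left(F \right)} = \frac{3 + F}{-20 + F}$
$n w{\left(60 \right)} = - 168 \frac{3 + 60}{-20 + 60} = - 168 \cdot \frac{1}{40} \cdot 63 = \left(-168\right) \frac{63}{40} = - \frac{1323}{5}$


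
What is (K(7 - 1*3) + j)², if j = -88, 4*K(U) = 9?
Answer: 117649/16 ≈ 7353.1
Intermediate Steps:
K(U) = 9/4 (K(U) = (¼)*9 = 9/4)
(K(7 - 1*3) + j)² = (9/4 - 88)² = (-343/4)² = 117649/16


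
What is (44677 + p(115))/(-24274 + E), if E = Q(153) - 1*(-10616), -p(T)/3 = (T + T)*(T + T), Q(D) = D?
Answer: 114023/13505 ≈ 8.4430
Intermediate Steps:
p(T) = -12*T**2 (p(T) = -3*(T + T)*(T + T) = -3*2*T*2*T = -12*T**2)
E = 10769 (E = 153 - 1*(-10616) = 153 + 10616 = 10769)
(44677 + p(115))/(-24274 + E) = (44677 - 12*115**2)/(-24274 + 10769) = (44677 - 12*13225)/(-13505) = (44677 - 158700)*(-1/13505) = -114023*(-1/13505) = 114023/13505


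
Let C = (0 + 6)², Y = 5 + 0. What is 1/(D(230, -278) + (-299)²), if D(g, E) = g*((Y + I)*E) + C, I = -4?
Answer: 1/25497 ≈ 3.9220e-5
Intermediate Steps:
Y = 5
C = 36 (C = 6² = 36)
D(g, E) = 36 + E*g (D(g, E) = g*((5 - 4)*E) + 36 = g*(1*E) + 36 = g*E + 36 = E*g + 36 = 36 + E*g)
1/(D(230, -278) + (-299)²) = 1/((36 - 278*230) + (-299)²) = 1/((36 - 63940) + 89401) = 1/(-63904 + 89401) = 1/25497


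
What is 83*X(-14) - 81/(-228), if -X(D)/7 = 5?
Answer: -220753/76 ≈ -2904.6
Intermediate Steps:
X(D) = -35 (X(D) = -7*5 = -35)
83*X(-14) - 81/(-228) = 83*(-35) - 81/(-228) = -2905 - 81*(-1/228) = -2905 + 27/76 = -220753/76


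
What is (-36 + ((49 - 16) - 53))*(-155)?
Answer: 8680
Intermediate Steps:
(-36 + ((49 - 16) - 53))*(-155) = (-36 + (33 - 53))*(-155) = (-36 - 20)*(-155) = -56*(-155) = 8680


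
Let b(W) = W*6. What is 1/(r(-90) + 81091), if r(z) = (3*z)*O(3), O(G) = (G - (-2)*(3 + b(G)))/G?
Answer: 1/77041 ≈ 1.2980e-5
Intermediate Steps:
b(W) = 6*W
O(G) = (6 + 13*G)/G (O(G) = (G - (-2)*(3 + 6*G))/G = (G - (-6 - 12*G))/G = (G + (6 + 12*G))/G = (6 + 13*G)/G)
r(z) = 45*z (r(z) = (3*z)*(13 + 6/3) = (3*z)*(13 + 6*(⅓)) = (3*z)*(13 + 2) = (3*z)*15 = 45*z)
1/(r(-90) + 81091) = 1/(45*(-90) + 81091) = 1/(-4050 + 81091) = 1/77041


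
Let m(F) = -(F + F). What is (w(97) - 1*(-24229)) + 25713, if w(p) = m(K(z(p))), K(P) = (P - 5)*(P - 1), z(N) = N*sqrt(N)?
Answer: -1775414 + 1164*sqrt(97) ≈ -1.7640e+6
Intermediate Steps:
z(N) = N**(3/2)
K(P) = (-1 + P)*(-5 + P) (K(P) = (-5 + P)*(-1 + P) = (-1 + P)*(-5 + P))
m(F) = -2*F
w(p) = -10 - 2*p**3 + 12*p**(3/2) (w(p) = -2*(5 + (p**(3/2))**2 - 6*p**(3/2)) = -2*(5 + p**3 - 6*p**(3/2)) = -10 - 2*p**3 + 12*p**(3/2))
(w(97) - 1*(-24229)) + 25713 = ((-10 - 2*97**3 + 12*97**(3/2)) - 1*(-24229)) + 25713 = ((-10 - 2*912673 + 12*(97*sqrt(97))) + 24229) + 25713 = ((-10 - 1825346 + 1164*sqrt(97)) + 24229) + 25713 = ((-1825356 + 1164*sqrt(97)) + 24229) + 25713 = (-1801127 + 1164*sqrt(97)) + 25713 = -1775414 + 1164*sqrt(97)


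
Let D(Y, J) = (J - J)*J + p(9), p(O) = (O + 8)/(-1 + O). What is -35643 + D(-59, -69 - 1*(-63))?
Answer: -285127/8 ≈ -35641.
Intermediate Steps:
p(O) = (8 + O)/(-1 + O)
D(Y, J) = 17/8 (D(Y, J) = (J - J)*J + (8 + 9)/(-1 + 9) = 0*J + 17/8 = 0 + (⅛)*17 = 0 + 17/8 = 17/8)
-35643 + D(-59, -69 - 1*(-63)) = -35643 + 17/8 = -285127/8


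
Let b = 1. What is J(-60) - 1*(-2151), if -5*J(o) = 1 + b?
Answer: 10753/5 ≈ 2150.6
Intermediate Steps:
J(o) = -⅖ (J(o) = -(1 + 1)/5 = -⅕*2 = -⅖)
J(-60) - 1*(-2151) = -⅖ - 1*(-2151) = -⅖ + 2151 = 10753/5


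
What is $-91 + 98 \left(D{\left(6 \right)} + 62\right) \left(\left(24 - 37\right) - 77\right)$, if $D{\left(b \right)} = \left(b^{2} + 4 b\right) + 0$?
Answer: $-1076131$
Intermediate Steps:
$D{\left(b \right)} = b^{2} + 4 b$
$-91 + 98 \left(D{\left(6 \right)} + 62\right) \left(\left(24 - 37\right) - 77\right) = -91 + 98 \left(6 \left(4 + 6\right) + 62\right) \left(\left(24 - 37\right) - 77\right) = -91 + 98 \left(6 \cdot 10 + 62\right) \left(\left(24 - 37\right) - 77\right) = -91 + 98 \left(60 + 62\right) \left(-13 - 77\right) = -91 + 98 \cdot 122 \left(-90\right) = -91 + 98 \left(-10980\right) = -91 - 1076040 = -1076131$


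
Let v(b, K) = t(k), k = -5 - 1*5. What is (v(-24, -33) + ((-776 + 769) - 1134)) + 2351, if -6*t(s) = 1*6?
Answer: 1209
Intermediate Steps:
k = -10 (k = -5 - 5 = -10)
t(s) = -1 (t(s) = -6/6 = -⅙*6 = -1)
v(b, K) = -1
(v(-24, -33) + ((-776 + 769) - 1134)) + 2351 = (-1 + ((-776 + 769) - 1134)) + 2351 = (-1 + (-7 - 1134)) + 2351 = (-1 - 1141) + 2351 = -1142 + 2351 = 1209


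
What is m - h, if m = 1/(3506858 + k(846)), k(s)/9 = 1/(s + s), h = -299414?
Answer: 197400447967458/659289305 ≈ 2.9941e+5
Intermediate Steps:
k(s) = 9/(2*s) (k(s) = 9/(s + s) = 9/((2*s)) = 9*(1/(2*s)) = 9/(2*s))
m = 188/659289305 (m = 1/(3506858 + (9/2)/846) = 1/(3506858 + (9/2)*(1/846)) = 1/(3506858 + 1/188) = 1/(659289305/188) = 188/659289305 ≈ 2.8516e-7)
m - h = 188/659289305 - 1*(-299414) = 188/659289305 + 299414 = 197400447967458/659289305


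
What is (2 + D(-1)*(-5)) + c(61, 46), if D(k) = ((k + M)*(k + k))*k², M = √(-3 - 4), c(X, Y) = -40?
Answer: -48 + 10*I*√7 ≈ -48.0 + 26.458*I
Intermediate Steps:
M = I*√7 (M = √(-7) = I*√7 ≈ 2.6458*I)
D(k) = 2*k³*(k + I*√7) (D(k) = ((k + I*√7)*(k + k))*k² = ((k + I*√7)*(2*k))*k² = (2*k*(k + I*√7))*k² = 2*k³*(k + I*√7))
(2 + D(-1)*(-5)) + c(61, 46) = (2 + (2*(-1)³*(-1 + I*√7))*(-5)) - 40 = (2 + (2*(-1)*(-1 + I*√7))*(-5)) - 40 = (2 + (2 - 2*I*√7)*(-5)) - 40 = (2 + (-10 + 10*I*√7)) - 40 = (-8 + 10*I*√7) - 40 = -48 + 10*I*√7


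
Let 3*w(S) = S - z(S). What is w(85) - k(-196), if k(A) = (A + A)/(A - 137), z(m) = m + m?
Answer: -9827/333 ≈ -29.510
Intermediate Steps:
z(m) = 2*m
k(A) = 2*A/(-137 + A) (k(A) = (2*A)/(-137 + A) = 2*A/(-137 + A))
w(S) = -S/3 (w(S) = (S - 2*S)/3 = (-S)/3 = -S/3)
w(85) - k(-196) = -⅓*85 - 2*(-196)/(-137 - 196) = -85/3 - 2*(-196)/(-333) = -85/3 - 2*(-196)*(-1)/333 = -85/3 - 1*392/333 = -85/3 - 392/333 = -9827/333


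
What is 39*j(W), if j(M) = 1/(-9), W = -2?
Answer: -13/3 ≈ -4.3333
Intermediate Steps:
j(M) = -⅑
39*j(W) = 39*(-⅑) = -13/3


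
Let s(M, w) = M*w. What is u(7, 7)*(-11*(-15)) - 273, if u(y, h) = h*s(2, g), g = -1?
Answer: -2583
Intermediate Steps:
u(y, h) = -2*h (u(y, h) = h*(2*(-1)) = h*(-2) = -2*h)
u(7, 7)*(-11*(-15)) - 273 = (-2*7)*(-11*(-15)) - 273 = -14*165 - 273 = -2310 - 273 = -2583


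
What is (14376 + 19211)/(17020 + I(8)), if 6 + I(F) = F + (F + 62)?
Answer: 33587/17092 ≈ 1.9651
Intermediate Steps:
I(F) = 56 + 2*F (I(F) = -6 + (F + (F + 62)) = -6 + (F + (62 + F)) = -6 + (62 + 2*F) = 56 + 2*F)
(14376 + 19211)/(17020 + I(8)) = (14376 + 19211)/(17020 + (56 + 2*8)) = 33587/(17020 + (56 + 16)) = 33587/(17020 + 72) = 33587/17092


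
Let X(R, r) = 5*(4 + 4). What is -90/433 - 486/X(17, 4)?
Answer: -107019/8660 ≈ -12.358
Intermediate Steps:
X(R, r) = 40 (X(R, r) = 5*8 = 40)
-90/433 - 486/X(17, 4) = -90/433 - 486/40 = -90*1/433 - 486*1/40 = -90/433 - 243/20 = -107019/8660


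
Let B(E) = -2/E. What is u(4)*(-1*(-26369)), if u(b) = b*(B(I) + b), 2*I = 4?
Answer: 316428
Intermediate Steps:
I = 2 (I = (1/2)*4 = 2)
u(b) = b*(-1 + b) (u(b) = b*(-2/2 + b) = b*(-2*1/2 + b) = b*(-1 + b))
u(4)*(-1*(-26369)) = (4*(-1 + 4))*(-1*(-26369)) = (4*3)*26369 = 12*26369 = 316428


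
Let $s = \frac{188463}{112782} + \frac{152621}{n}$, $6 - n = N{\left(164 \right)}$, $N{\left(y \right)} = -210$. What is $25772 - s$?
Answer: $\frac{101762635739}{4060152} \approx 25064.0$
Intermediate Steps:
$n = 216$ ($n = 6 - -210 = 6 + 210 = 216$)
$s = \frac{2875601605}{4060152}$ ($s = \frac{188463}{112782} + \frac{152621}{216} = 188463 \cdot \frac{1}{112782} + 152621 \cdot \frac{1}{216} = \frac{62821}{37594} + \frac{152621}{216} = \frac{2875601605}{4060152} \approx 708.25$)
$25772 - s = 25772 - \frac{2875601605}{4060152} = \frac{101762635739}{4060152}$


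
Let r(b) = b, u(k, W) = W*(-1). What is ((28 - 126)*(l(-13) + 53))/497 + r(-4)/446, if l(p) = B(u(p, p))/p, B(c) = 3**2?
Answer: -2124806/205829 ≈ -10.323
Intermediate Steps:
u(k, W) = -W
B(c) = 9
l(p) = 9/p
((28 - 126)*(l(-13) + 53))/497 + r(-4)/446 = ((28 - 126)*(9/(-13) + 53))/497 - 4/446 = -98*(9*(-1/13) + 53)*(1/497) - 4*1/446 = -98*(-9/13 + 53)*(1/497) - 2/223 = -98*680/13*(1/497) - 2/223 = -66640/13*1/497 - 2/223 = -9520/923 - 2/223 = -2124806/205829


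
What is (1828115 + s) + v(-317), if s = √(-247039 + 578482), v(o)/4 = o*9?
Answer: 1816703 + 3*√36827 ≈ 1.8173e+6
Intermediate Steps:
v(o) = 36*o (v(o) = 4*(o*9) = 4*(9*o) = 36*o)
s = 3*√36827 (s = √331443 = 3*√36827 ≈ 575.71)
(1828115 + s) + v(-317) = (1828115 + 3*√36827) + 36*(-317) = (1828115 + 3*√36827) - 11412 = 1816703 + 3*√36827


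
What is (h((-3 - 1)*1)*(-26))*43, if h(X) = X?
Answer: 4472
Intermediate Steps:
(h((-3 - 1)*1)*(-26))*43 = (((-3 - 1)*1)*(-26))*43 = (-4*1*(-26))*43 = -4*(-26)*43 = 104*43 = 4472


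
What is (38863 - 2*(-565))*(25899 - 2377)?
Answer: 940715346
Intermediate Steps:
(38863 - 2*(-565))*(25899 - 2377) = (38863 + 1130)*23522 = 39993*23522 = 940715346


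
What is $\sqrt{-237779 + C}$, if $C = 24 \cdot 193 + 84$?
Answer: $i \sqrt{233063} \approx 482.77 i$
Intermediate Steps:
$C = 4716$ ($C = 4632 + 84 = 4716$)
$\sqrt{-237779 + C} = \sqrt{-237779 + 4716} = \sqrt{-233063} = i \sqrt{233063}$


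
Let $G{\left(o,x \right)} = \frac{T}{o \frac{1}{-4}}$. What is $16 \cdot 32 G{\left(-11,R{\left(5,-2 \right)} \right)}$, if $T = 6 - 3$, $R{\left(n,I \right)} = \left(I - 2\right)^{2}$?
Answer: $\frac{6144}{11} \approx 558.54$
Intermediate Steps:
$R{\left(n,I \right)} = \left(-2 + I\right)^{2}$
$T = 3$
$G{\left(o,x \right)} = - \frac{12}{o}$ ($G{\left(o,x \right)} = \frac{3}{o \frac{1}{-4}} = \frac{3}{o \left(- \frac{1}{4}\right)} = \frac{3}{\left(- \frac{1}{4}\right) o} = 3 \left(- \frac{4}{o}\right) = - \frac{12}{o}$)
$16 \cdot 32 G{\left(-11,R{\left(5,-2 \right)} \right)} = 16 \cdot 32 \left(- \frac{12}{-11}\right) = 512 \left(\left(-12\right) \left(- \frac{1}{11}\right)\right) = 512 \cdot \frac{12}{11} = \frac{6144}{11}$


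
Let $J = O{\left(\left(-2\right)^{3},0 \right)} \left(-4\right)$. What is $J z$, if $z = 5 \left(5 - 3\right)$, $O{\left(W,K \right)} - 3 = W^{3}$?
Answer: $20360$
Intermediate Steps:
$O{\left(W,K \right)} = 3 + W^{3}$
$J = 2036$ ($J = \left(3 + \left(\left(-2\right)^{3}\right)^{3}\right) \left(-4\right) = \left(3 + \left(-8\right)^{3}\right) \left(-4\right) = \left(3 - 512\right) \left(-4\right) = \left(-509\right) \left(-4\right) = 2036$)
$z = 10$ ($z = 5 \cdot 2 = 10$)
$J z = 2036 \cdot 10 = 20360$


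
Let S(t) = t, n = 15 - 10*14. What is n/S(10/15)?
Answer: -375/2 ≈ -187.50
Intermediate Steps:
n = -125 (n = 15 - 140 = -125)
n/S(10/15) = -125/(10/15) = -125/(10*(1/15)) = -125/⅔ = -125*3/2 = -375/2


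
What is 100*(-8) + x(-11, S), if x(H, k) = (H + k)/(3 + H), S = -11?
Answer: -3189/4 ≈ -797.25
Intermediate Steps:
x(H, k) = (H + k)/(3 + H)
100*(-8) + x(-11, S) = 100*(-8) + (-11 - 11)/(3 - 11) = -800 - 22/(-8) = -800 - ⅛*(-22) = -800 + 11/4 = -3189/4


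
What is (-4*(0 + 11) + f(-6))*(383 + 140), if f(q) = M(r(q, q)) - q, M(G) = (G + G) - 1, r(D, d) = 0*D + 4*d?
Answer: -45501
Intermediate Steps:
r(D, d) = 4*d (r(D, d) = 0 + 4*d = 4*d)
M(G) = -1 + 2*G (M(G) = 2*G - 1 = -1 + 2*G)
f(q) = -1 + 7*q (f(q) = (-1 + 2*(4*q)) - q = (-1 + 8*q) - q = -1 + 7*q)
(-4*(0 + 11) + f(-6))*(383 + 140) = (-4*(0 + 11) + (-1 + 7*(-6)))*(383 + 140) = (-4*11 + (-1 - 42))*523 = (-44 - 43)*523 = -87*523 = -45501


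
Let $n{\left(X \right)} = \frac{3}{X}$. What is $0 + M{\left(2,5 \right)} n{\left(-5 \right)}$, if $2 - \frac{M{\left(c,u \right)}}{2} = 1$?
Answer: $- \frac{6}{5} \approx -1.2$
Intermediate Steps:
$M{\left(c,u \right)} = 2$ ($M{\left(c,u \right)} = 4 - 2 = 2$)
$0 + M{\left(2,5 \right)} n{\left(-5 \right)} = 0 + 2 \frac{3}{-5} = 0 + 2 \cdot 3 \left(- \frac{1}{5}\right) = 0 + 2 \left(- \frac{3}{5}\right) = 0 - \frac{6}{5} = - \frac{6}{5}$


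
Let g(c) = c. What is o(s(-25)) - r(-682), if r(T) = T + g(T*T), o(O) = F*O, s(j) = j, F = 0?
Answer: -464442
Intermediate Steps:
o(O) = 0 (o(O) = 0*O = 0)
r(T) = T + T**2 (r(T) = T + T*T = T + T**2)
o(s(-25)) - r(-682) = 0 - (-682)*(1 - 682) = 0 - (-682)*(-681) = 0 - 1*464442 = 0 - 464442 = -464442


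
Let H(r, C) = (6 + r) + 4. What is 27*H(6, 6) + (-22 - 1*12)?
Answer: 398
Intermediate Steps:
H(r, C) = 10 + r
27*H(6, 6) + (-22 - 1*12) = 27*(10 + 6) + (-22 - 1*12) = 27*16 + (-22 - 12) = 432 - 34 = 398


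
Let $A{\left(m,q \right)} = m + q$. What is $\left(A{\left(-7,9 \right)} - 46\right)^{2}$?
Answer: $1936$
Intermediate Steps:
$\left(A{\left(-7,9 \right)} - 46\right)^{2} = \left(\left(-7 + 9\right) - 46\right)^{2} = \left(2 - 46\right)^{2} = \left(-44\right)^{2} = 1936$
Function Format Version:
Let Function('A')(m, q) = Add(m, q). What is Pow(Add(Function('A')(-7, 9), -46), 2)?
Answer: 1936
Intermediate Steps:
Pow(Add(Function('A')(-7, 9), -46), 2) = Pow(Add(Add(-7, 9), -46), 2) = Pow(Add(2, -46), 2) = Pow(-44, 2) = 1936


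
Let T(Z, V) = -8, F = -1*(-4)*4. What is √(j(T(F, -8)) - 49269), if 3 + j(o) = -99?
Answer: I*√49371 ≈ 222.2*I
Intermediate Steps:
F = 16 (F = 4*4 = 16)
j(o) = -102 (j(o) = -3 - 99 = -102)
√(j(T(F, -8)) - 49269) = √(-102 - 49269) = √(-49371) = I*√49371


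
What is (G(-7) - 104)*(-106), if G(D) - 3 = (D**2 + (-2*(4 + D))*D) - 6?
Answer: 10600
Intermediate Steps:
G(D) = -3 + D**2 + D*(-8 - 2*D) (G(D) = 3 + ((D**2 + (-2*(4 + D))*D) - 6) = 3 + ((D**2 + (-8 - 2*D)*D) - 6) = 3 + ((D**2 + D*(-8 - 2*D)) - 6) = 3 + (-6 + D**2 + D*(-8 - 2*D)) = -3 + D**2 + D*(-8 - 2*D))
(G(-7) - 104)*(-106) = ((-3 - 1*(-7)**2 - 8*(-7)) - 104)*(-106) = ((-3 - 1*49 + 56) - 104)*(-106) = ((-3 - 49 + 56) - 104)*(-106) = (4 - 104)*(-106) = -100*(-106) = 10600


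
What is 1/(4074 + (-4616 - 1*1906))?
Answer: -1/2448 ≈ -0.00040850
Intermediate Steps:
1/(4074 + (-4616 - 1*1906)) = 1/(4074 + (-4616 - 1906)) = 1/(4074 - 6522) = 1/(-2448) = -1/2448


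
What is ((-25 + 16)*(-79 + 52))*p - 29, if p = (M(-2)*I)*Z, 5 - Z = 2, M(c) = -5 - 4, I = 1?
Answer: -6590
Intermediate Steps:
M(c) = -9
Z = 3 (Z = 5 - 1*2 = 5 - 2 = 3)
p = -27 (p = -9*1*3 = -9*3 = -27)
((-25 + 16)*(-79 + 52))*p - 29 = ((-25 + 16)*(-79 + 52))*(-27) - 29 = -9*(-27)*(-27) - 29 = 243*(-27) - 29 = -6561 - 29 = -6590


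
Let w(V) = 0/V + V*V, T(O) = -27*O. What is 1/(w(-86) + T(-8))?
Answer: 1/7612 ≈ 0.00013137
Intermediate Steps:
w(V) = V² (w(V) = 0 + V² = V²)
1/(w(-86) + T(-8)) = 1/((-86)² - 27*(-8)) = 1/(7396 + 216) = 1/7612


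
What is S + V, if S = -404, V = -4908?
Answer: -5312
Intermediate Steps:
S + V = -404 - 4908 = -5312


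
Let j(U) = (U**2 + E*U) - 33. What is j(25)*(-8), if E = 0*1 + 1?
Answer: -4936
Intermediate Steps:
E = 1 (E = 0 + 1 = 1)
j(U) = -33 + U + U**2 (j(U) = (U**2 + 1*U) - 33 = (U**2 + U) - 33 = (U + U**2) - 33 = -33 + U + U**2)
j(25)*(-8) = (-33 + 25 + 25**2)*(-8) = (-33 + 25 + 625)*(-8) = 617*(-8) = -4936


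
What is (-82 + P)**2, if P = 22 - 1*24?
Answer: 7056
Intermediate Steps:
P = -2 (P = 22 - 24 = -2)
(-82 + P)**2 = (-82 - 2)**2 = (-84)**2 = 7056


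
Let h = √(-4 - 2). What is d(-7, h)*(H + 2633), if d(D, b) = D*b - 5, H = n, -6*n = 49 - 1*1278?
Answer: -85135/6 - 119189*I*√6/6 ≈ -14189.0 - 48659.0*I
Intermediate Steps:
h = I*√6 (h = √(-6) = I*√6 ≈ 2.4495*I)
n = 1229/6 (n = -(49 - 1*1278)/6 = -(49 - 1278)/6 = -⅙*(-1229) = 1229/6 ≈ 204.83)
H = 1229/6 ≈ 204.83
d(D, b) = -5 + D*b
d(-7, h)*(H + 2633) = (-5 - 7*I*√6)*(1229/6 + 2633) = (-5 - 7*I*√6)*(17027/6) = -85135/6 - 119189*I*√6/6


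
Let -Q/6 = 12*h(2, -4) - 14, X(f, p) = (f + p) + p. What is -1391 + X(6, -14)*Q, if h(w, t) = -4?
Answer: -9575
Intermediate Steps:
X(f, p) = f + 2*p
Q = 372 (Q = -6*(12*(-4) - 14) = -6*(-48 - 14) = -6*(-62) = 372)
-1391 + X(6, -14)*Q = -1391 + (6 + 2*(-14))*372 = -1391 + (6 - 28)*372 = -1391 - 22*372 = -1391 - 8184 = -9575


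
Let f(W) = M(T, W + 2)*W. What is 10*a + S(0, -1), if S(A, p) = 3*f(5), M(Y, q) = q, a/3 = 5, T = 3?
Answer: 255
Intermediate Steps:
a = 15 (a = 3*5 = 15)
f(W) = W*(2 + W) (f(W) = (W + 2)*W = (2 + W)*W = W*(2 + W))
S(A, p) = 105 (S(A, p) = 3*(5*(2 + 5)) = 3*(5*7) = 3*35 = 105)
10*a + S(0, -1) = 10*15 + 105 = 150 + 105 = 255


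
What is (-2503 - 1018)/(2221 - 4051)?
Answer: 3521/1830 ≈ 1.9240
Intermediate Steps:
(-2503 - 1018)/(2221 - 4051) = -3521/(-1830) = -3521*(-1/1830) = 3521/1830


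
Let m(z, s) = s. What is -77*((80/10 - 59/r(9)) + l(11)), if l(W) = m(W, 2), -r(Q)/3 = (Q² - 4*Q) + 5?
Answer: -120043/150 ≈ -800.29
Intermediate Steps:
r(Q) = -15 - 3*Q² + 12*Q (r(Q) = -3*((Q² - 4*Q) + 5) = -3*(5 + Q² - 4*Q) = -15 - 3*Q² + 12*Q)
l(W) = 2
-77*((80/10 - 59/r(9)) + l(11)) = -77*((80/10 - 59/(-15 - 3*9² + 12*9)) + 2) = -77*((80*(⅒) - 59/(-15 - 3*81 + 108)) + 2) = -77*((8 - 59/(-15 - 243 + 108)) + 2) = -77*((8 - 59/(-150)) + 2) = -77*((8 - 59*(-1/150)) + 2) = -77*((8 + 59/150) + 2) = -77*(1259/150 + 2) = -77*1559/150 = -120043/150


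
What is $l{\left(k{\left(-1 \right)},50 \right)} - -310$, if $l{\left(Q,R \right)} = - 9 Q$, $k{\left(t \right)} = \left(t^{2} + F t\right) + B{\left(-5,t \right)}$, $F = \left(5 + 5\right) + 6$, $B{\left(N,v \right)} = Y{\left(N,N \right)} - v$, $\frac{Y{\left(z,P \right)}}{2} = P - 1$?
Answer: $544$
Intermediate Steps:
$Y{\left(z,P \right)} = -2 + 2 P$ ($Y{\left(z,P \right)} = 2 \left(P - 1\right) = 2 \left(-1 + P\right) = -2 + 2 P$)
$B{\left(N,v \right)} = -2 - v + 2 N$ ($B{\left(N,v \right)} = \left(-2 + 2 N\right) - v = -2 - v + 2 N$)
$F = 16$ ($F = 10 + 6 = 16$)
$k{\left(t \right)} = -12 + t^{2} + 15 t$ ($k{\left(t \right)} = \left(t^{2} + 16 t\right) - \left(12 + t\right) = -12 + t^{2} + 15 t$)
$l{\left(k{\left(-1 \right)},50 \right)} - -310 = - 9 \left(-12 + \left(-1\right)^{2} + 15 \left(-1\right)\right) - -310 = - 9 \left(-12 + 1 - 15\right) + 310 = \left(-9\right) \left(-26\right) + 310 = 234 + 310 = 544$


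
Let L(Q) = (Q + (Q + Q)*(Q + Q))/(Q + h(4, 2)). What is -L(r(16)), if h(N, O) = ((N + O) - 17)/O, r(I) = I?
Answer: -2080/21 ≈ -99.048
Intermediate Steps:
h(N, O) = (-17 + N + O)/O
L(Q) = (Q + 4*Q**2)/(-11/2 + Q) (L(Q) = (Q + (Q + Q)*(Q + Q))/(Q + (-17 + 4 + 2)/2) = (Q + (2*Q)*(2*Q))/(Q + (1/2)*(-11)) = (Q + 4*Q**2)/(Q - 11/2) = (Q + 4*Q**2)/(-11/2 + Q))
-L(r(16)) = -2*16*(1 + 4*16)/(-11 + 2*16) = -2*16*(1 + 64)/(-11 + 32) = -2*16*65/21 = -1*2080/21 = -2080/21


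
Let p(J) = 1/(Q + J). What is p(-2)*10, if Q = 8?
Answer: 5/3 ≈ 1.6667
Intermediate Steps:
p(J) = 1/(8 + J)
p(-2)*10 = 10/(8 - 2) = 10/6 = (⅙)*10 = 5/3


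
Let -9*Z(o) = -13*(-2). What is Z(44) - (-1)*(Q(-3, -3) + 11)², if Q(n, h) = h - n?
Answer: 1063/9 ≈ 118.11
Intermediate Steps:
Z(o) = -26/9 (Z(o) = -(-13)*(-2)/9 = -⅑*26 = -26/9)
Z(44) - (-1)*(Q(-3, -3) + 11)² = -26/9 - (-1)*((-3 - 1*(-3)) + 11)² = -26/9 - (-1)*((-3 + 3) + 11)² = -26/9 - (-1)*(0 + 11)² = -26/9 - (-1)*11² = -26/9 - (-1)*121 = -26/9 - 1*(-121) = -26/9 + 121 = 1063/9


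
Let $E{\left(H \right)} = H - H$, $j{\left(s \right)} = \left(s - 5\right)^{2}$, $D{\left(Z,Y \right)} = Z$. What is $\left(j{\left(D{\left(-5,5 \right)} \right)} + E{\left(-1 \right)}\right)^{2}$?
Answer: $10000$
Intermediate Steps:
$j{\left(s \right)} = \left(-5 + s\right)^{2}$
$E{\left(H \right)} = 0$
$\left(j{\left(D{\left(-5,5 \right)} \right)} + E{\left(-1 \right)}\right)^{2} = \left(\left(-5 - 5\right)^{2} + 0\right)^{2} = \left(\left(-10\right)^{2} + 0\right)^{2} = \left(100 + 0\right)^{2} = 100^{2} = 10000$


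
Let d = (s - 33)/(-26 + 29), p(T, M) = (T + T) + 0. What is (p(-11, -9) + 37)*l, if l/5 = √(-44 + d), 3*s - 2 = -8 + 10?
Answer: 25*I*√491 ≈ 553.96*I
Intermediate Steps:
s = 4/3 (s = ⅔ + (-8 + 10)/3 = ⅔ + (⅓)*2 = ⅔ + ⅔ = 4/3 ≈ 1.3333)
p(T, M) = 2*T (p(T, M) = 2*T + 0 = 2*T)
d = -95/9 (d = (4/3 - 33)/(-26 + 29) = -95/3/3 = -95/3*⅓ = -95/9 ≈ -10.556)
l = 5*I*√491/3 (l = 5*√(-44 - 95/9) = 5*√(-491/9) = 5*(I*√491/3) = 5*I*√491/3 ≈ 36.931*I)
(p(-11, -9) + 37)*l = (2*(-11) + 37)*(5*I*√491/3) = (-22 + 37)*(5*I*√491/3) = 15*(5*I*√491/3) = 25*I*√491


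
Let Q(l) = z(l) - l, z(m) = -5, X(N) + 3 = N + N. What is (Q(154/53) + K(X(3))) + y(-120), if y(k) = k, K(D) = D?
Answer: -6620/53 ≈ -124.91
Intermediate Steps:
X(N) = -3 + 2*N (X(N) = -3 + (N + N) = -3 + 2*N)
Q(l) = -5 - l
(Q(154/53) + K(X(3))) + y(-120) = ((-5 - 154/53) + (-3 + 2*3)) - 120 = ((-5 - 154/53) + (-3 + 6)) - 120 = ((-5 - 1*154/53) + 3) - 120 = ((-5 - 154/53) + 3) - 120 = (-419/53 + 3) - 120 = -260/53 - 120 = -6620/53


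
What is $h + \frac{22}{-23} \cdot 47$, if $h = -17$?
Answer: $- \frac{1425}{23} \approx -61.957$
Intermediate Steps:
$h + \frac{22}{-23} \cdot 47 = -17 + \frac{22}{-23} \cdot 47 = -17 + 22 \left(- \frac{1}{23}\right) 47 = -17 - \frac{1034}{23} = - \frac{1425}{23}$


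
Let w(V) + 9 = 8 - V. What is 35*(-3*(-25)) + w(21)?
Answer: 2603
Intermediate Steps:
w(V) = -1 - V (w(V) = -9 + (8 - V) = -1 - V)
35*(-3*(-25)) + w(21) = 35*(-3*(-25)) + (-1 - 1*21) = 35*75 + (-1 - 21) = 2625 - 22 = 2603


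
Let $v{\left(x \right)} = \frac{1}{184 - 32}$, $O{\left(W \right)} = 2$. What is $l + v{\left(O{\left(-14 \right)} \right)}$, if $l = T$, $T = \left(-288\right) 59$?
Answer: $- \frac{2582783}{152} \approx -16992.0$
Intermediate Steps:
$T = -16992$
$l = -16992$
$v{\left(x \right)} = \frac{1}{152}$
$l + v{\left(O{\left(-14 \right)} \right)} = -16992 + \frac{1}{152} = - \frac{2582783}{152}$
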